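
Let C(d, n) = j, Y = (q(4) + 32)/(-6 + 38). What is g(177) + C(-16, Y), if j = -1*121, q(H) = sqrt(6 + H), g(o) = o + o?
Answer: 233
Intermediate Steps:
g(o) = 2*o
Y = 1 + sqrt(10)/32 (Y = (sqrt(6 + 4) + 32)/(-6 + 38) = (sqrt(10) + 32)/32 = (32 + sqrt(10))*(1/32) = 1 + sqrt(10)/32 ≈ 1.0988)
j = -121
C(d, n) = -121
g(177) + C(-16, Y) = 2*177 - 121 = 354 - 121 = 233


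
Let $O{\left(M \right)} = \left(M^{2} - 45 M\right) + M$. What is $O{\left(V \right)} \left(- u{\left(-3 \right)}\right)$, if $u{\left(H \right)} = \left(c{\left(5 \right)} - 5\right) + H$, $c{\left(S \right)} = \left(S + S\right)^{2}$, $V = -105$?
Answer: $-1439340$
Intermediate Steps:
$c{\left(S \right)} = 4 S^{2}$ ($c{\left(S \right)} = \left(2 S\right)^{2} = 4 S^{2}$)
$u{\left(H \right)} = 95 + H$ ($u{\left(H \right)} = \left(4 \cdot 5^{2} - 5\right) + H = \left(4 \cdot 25 - 5\right) + H = \left(100 - 5\right) + H = 95 + H$)
$O{\left(M \right)} = M^{2} - 44 M$
$O{\left(V \right)} \left(- u{\left(-3 \right)}\right) = - 105 \left(-44 - 105\right) \left(- (95 - 3)\right) = \left(-105\right) \left(-149\right) \left(\left(-1\right) 92\right) = 15645 \left(-92\right) = -1439340$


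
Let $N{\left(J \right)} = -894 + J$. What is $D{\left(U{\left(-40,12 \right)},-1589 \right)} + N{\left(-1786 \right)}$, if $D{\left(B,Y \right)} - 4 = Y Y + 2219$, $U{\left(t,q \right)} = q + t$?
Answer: $2524464$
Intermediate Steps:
$D{\left(B,Y \right)} = 2223 + Y^{2}$ ($D{\left(B,Y \right)} = 4 + \left(Y Y + 2219\right) = 4 + \left(Y^{2} + 2219\right) = 4 + \left(2219 + Y^{2}\right) = 2223 + Y^{2}$)
$D{\left(U{\left(-40,12 \right)},-1589 \right)} + N{\left(-1786 \right)} = \left(2223 + \left(-1589\right)^{2}\right) - 2680 = \left(2223 + 2524921\right) - 2680 = 2527144 - 2680 = 2524464$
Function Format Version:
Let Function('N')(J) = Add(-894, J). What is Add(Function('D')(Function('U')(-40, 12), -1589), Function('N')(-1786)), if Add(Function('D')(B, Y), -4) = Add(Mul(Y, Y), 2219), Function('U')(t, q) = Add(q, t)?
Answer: 2524464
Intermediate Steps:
Function('D')(B, Y) = Add(2223, Pow(Y, 2)) (Function('D')(B, Y) = Add(4, Add(Mul(Y, Y), 2219)) = Add(4, Add(Pow(Y, 2), 2219)) = Add(4, Add(2219, Pow(Y, 2))) = Add(2223, Pow(Y, 2)))
Add(Function('D')(Function('U')(-40, 12), -1589), Function('N')(-1786)) = Add(Add(2223, Pow(-1589, 2)), Add(-894, -1786)) = Add(Add(2223, 2524921), -2680) = Add(2527144, -2680) = 2524464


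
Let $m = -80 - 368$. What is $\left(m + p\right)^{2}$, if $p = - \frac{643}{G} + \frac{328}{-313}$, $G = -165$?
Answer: $\frac{528531869612041}{2667206025} \approx 1.9816 \cdot 10^{5}$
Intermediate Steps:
$m = -448$
$p = \frac{147139}{51645}$ ($p = - \frac{643}{-165} + \frac{328}{-313} = \left(-643\right) \left(- \frac{1}{165}\right) + 328 \left(- \frac{1}{313}\right) = \frac{643}{165} - \frac{328}{313} = \frac{147139}{51645} \approx 2.849$)
$\left(m + p\right)^{2} = \left(-448 + \frac{147139}{51645}\right)^{2} = \left(- \frac{22989821}{51645}\right)^{2} = \frac{528531869612041}{2667206025}$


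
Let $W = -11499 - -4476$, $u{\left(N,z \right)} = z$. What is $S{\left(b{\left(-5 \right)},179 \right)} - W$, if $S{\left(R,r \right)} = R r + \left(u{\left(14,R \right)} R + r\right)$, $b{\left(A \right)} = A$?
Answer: $6332$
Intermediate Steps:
$W = -7023$ ($W = -11499 + 4476 = -7023$)
$S{\left(R,r \right)} = r + R^{2} + R r$ ($S{\left(R,r \right)} = R r + \left(R R + r\right) = R r + \left(R^{2} + r\right) = R r + \left(r + R^{2}\right) = r + R^{2} + R r$)
$S{\left(b{\left(-5 \right)},179 \right)} - W = \left(179 + \left(-5\right)^{2} - 895\right) - -7023 = \left(179 + 25 - 895\right) + 7023 = -691 + 7023 = 6332$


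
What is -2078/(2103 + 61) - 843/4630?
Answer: -1430674/1252415 ≈ -1.1423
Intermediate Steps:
-2078/(2103 + 61) - 843/4630 = -2078/2164 - 843*1/4630 = -2078*1/2164 - 843/4630 = -1039/1082 - 843/4630 = -1430674/1252415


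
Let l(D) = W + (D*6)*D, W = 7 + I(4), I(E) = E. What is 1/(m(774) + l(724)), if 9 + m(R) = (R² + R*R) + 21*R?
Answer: 1/4359464 ≈ 2.2939e-7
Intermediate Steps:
W = 11 (W = 7 + 4 = 11)
l(D) = 11 + 6*D² (l(D) = 11 + (D*6)*D = 11 + (6*D)*D = 11 + 6*D²)
m(R) = -9 + 2*R² + 21*R (m(R) = -9 + ((R² + R*R) + 21*R) = -9 + ((R² + R²) + 21*R) = -9 + (2*R² + 21*R) = -9 + 2*R² + 21*R)
1/(m(774) + l(724)) = 1/((-9 + 2*774² + 21*774) + (11 + 6*724²)) = 1/((-9 + 2*599076 + 16254) + (11 + 6*524176)) = 1/((-9 + 1198152 + 16254) + (11 + 3145056)) = 1/(1214397 + 3145067) = 1/4359464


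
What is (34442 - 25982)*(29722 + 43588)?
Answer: 620202600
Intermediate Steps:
(34442 - 25982)*(29722 + 43588) = 8460*73310 = 620202600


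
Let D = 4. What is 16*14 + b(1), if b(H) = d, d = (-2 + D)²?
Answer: 228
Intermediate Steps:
d = 4 (d = (-2 + 4)² = 2² = 4)
b(H) = 4
16*14 + b(1) = 16*14 + 4 = 224 + 4 = 228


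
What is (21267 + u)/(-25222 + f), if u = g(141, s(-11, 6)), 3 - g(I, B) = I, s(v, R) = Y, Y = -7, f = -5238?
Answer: -21129/30460 ≈ -0.69366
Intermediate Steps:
s(v, R) = -7
g(I, B) = 3 - I
u = -138 (u = 3 - 1*141 = 3 - 141 = -138)
(21267 + u)/(-25222 + f) = (21267 - 138)/(-25222 - 5238) = 21129/(-30460) = 21129*(-1/30460) = -21129/30460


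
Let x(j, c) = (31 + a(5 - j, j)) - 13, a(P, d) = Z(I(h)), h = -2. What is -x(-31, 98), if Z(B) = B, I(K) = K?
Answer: -16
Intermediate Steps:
a(P, d) = -2
x(j, c) = 16 (x(j, c) = (31 - 2) - 13 = 29 - 13 = 16)
-x(-31, 98) = -1*16 = -16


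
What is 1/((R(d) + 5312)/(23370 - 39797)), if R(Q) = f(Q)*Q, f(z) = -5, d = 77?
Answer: -16427/4927 ≈ -3.3341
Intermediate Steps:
R(Q) = -5*Q
1/((R(d) + 5312)/(23370 - 39797)) = 1/((-5*77 + 5312)/(23370 - 39797)) = 1/((-385 + 5312)/(-16427)) = 1/(4927*(-1/16427)) = 1/(-4927/16427) = -16427/4927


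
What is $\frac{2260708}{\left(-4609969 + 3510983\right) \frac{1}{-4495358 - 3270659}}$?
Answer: $\frac{1254049768574}{78499} \approx 1.5975 \cdot 10^{7}$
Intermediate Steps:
$\frac{2260708}{\left(-4609969 + 3510983\right) \frac{1}{-4495358 - 3270659}} = \frac{2260708}{\left(-1098986\right) \frac{1}{-7766017}} = \frac{2260708}{\left(-1098986\right) \left(- \frac{1}{7766017}\right)} = \frac{2260708}{\frac{156998}{1109431}} = 2260708 \cdot \frac{1109431}{156998} = \frac{1254049768574}{78499}$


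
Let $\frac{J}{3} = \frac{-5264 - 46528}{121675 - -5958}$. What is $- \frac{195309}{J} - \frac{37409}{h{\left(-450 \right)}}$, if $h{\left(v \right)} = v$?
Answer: $\frac{623519754413}{3884400} \approx 1.6052 \cdot 10^{5}$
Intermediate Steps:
$J = - \frac{155376}{127633}$ ($J = 3 \frac{-5264 - 46528}{121675 - -5958} = 3 \left(- \frac{51792}{121675 + \left(-1057 + 7015\right)}\right) = 3 \left(- \frac{51792}{121675 + 5958}\right) = 3 \left(- \frac{51792}{127633}\right) = - \frac{155376}{127633} \approx -1.2174$)
$- \frac{195309}{J} - \frac{37409}{h{\left(-450 \right)}} = - \frac{195309}{- \frac{155376}{127633}} - \frac{37409}{-450} = \left(-195309\right) \left(- \frac{127633}{155376}\right) - - \frac{37409}{450} = \frac{2769763733}{17264} + \frac{37409}{450} = \frac{623519754413}{3884400}$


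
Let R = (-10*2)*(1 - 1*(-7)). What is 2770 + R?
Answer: 2610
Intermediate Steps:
R = -160 (R = -20*(1 + 7) = -20*8 = -160)
2770 + R = 2770 - 160 = 2610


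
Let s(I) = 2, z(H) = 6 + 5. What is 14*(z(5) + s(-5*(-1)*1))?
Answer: 182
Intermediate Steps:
z(H) = 11
14*(z(5) + s(-5*(-1)*1)) = 14*(11 + 2) = 14*13 = 182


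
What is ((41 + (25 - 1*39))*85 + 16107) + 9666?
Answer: 28068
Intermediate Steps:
((41 + (25 - 1*39))*85 + 16107) + 9666 = ((41 + (25 - 39))*85 + 16107) + 9666 = ((41 - 14)*85 + 16107) + 9666 = (27*85 + 16107) + 9666 = (2295 + 16107) + 9666 = 18402 + 9666 = 28068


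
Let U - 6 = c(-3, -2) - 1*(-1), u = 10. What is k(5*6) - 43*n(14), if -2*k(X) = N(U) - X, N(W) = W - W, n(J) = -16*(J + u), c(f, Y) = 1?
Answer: 16527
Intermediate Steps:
n(J) = -160 - 16*J (n(J) = -16*(J + 10) = -16*(10 + J) = -160 - 16*J)
U = 8 (U = 6 + (1 - 1*(-1)) = 6 + (1 + 1) = 6 + 2 = 8)
N(W) = 0
k(X) = X/2 (k(X) = -(0 - X)/2 = -(-1)*X/2 = X/2)
k(5*6) - 43*n(14) = (5*6)/2 - 43*(-160 - 16*14) = (½)*30 - 43*(-160 - 224) = 15 - 43*(-384) = 15 + 16512 = 16527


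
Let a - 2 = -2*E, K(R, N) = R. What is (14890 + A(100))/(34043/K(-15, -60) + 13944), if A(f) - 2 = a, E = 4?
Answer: 223290/175117 ≈ 1.2751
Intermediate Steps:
a = -6 (a = 2 - 2*4 = 2 - 8 = -6)
A(f) = -4 (A(f) = 2 - 6 = -4)
(14890 + A(100))/(34043/K(-15, -60) + 13944) = (14890 - 4)/(34043/(-15) + 13944) = 14886/(34043*(-1/15) + 13944) = 14886/(-34043/15 + 13944) = 14886/(175117/15) = 14886*(15/175117) = 223290/175117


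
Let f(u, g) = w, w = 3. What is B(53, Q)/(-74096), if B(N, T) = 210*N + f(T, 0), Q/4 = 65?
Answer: -11133/74096 ≈ -0.15025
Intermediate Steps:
Q = 260 (Q = 4*65 = 260)
f(u, g) = 3
B(N, T) = 3 + 210*N (B(N, T) = 210*N + 3 = 3 + 210*N)
B(53, Q)/(-74096) = (3 + 210*53)/(-74096) = (3 + 11130)*(-1/74096) = 11133*(-1/74096) = -11133/74096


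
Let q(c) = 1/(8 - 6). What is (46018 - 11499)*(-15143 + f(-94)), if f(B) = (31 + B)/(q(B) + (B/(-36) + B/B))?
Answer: -19360257302/37 ≈ -5.2325e+8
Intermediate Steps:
q(c) = 1/2
f(B) = (31 + B)/(3/2 - B/36) (f(B) = (31 + B)/(1/2 + (B/(-36) + B/B)) = (31 + B)/(1/2 + (B*(-1/36) + 1)) = (31 + B)/(1/2 + (-B/36 + 1)) = (31 + B)/(1/2 + (1 - B/36)) = (31 + B)/(3/2 - B/36))
(46018 - 11499)*(-15143 + f(-94)) = (46018 - 11499)*(-15143 + 36*(-31 - 1*(-94))/(-54 - 94)) = 34519*(-15143 + 36*(-31 + 94)/(-148)) = 34519*(-15143 + 36*(-1/148)*63) = 34519*(-15143 - 567/37) = 34519*(-560858/37) = -19360257302/37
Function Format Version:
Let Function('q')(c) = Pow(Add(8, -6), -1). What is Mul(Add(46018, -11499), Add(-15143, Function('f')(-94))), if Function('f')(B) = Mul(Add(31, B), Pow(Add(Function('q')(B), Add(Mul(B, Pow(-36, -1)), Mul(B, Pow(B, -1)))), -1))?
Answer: Rational(-19360257302, 37) ≈ -5.2325e+8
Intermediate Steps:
Function('q')(c) = Rational(1, 2) (Function('q')(c) = Pow(2, -1) = Rational(1, 2))
Function('f')(B) = Mul(Pow(Add(Rational(3, 2), Mul(Rational(-1, 36), B)), -1), Add(31, B)) (Function('f')(B) = Mul(Add(31, B), Pow(Add(Rational(1, 2), Add(Mul(B, Pow(-36, -1)), Mul(B, Pow(B, -1)))), -1)) = Mul(Add(31, B), Pow(Add(Rational(1, 2), Add(Mul(B, Rational(-1, 36)), 1)), -1)) = Mul(Add(31, B), Pow(Add(Rational(1, 2), Add(Mul(Rational(-1, 36), B), 1)), -1)) = Mul(Add(31, B), Pow(Add(Rational(1, 2), Add(1, Mul(Rational(-1, 36), B))), -1)) = Mul(Add(31, B), Pow(Add(Rational(3, 2), Mul(Rational(-1, 36), B)), -1)) = Mul(Pow(Add(Rational(3, 2), Mul(Rational(-1, 36), B)), -1), Add(31, B)))
Mul(Add(46018, -11499), Add(-15143, Function('f')(-94))) = Mul(Add(46018, -11499), Add(-15143, Mul(36, Pow(Add(-54, -94), -1), Add(-31, Mul(-1, -94))))) = Mul(34519, Add(-15143, Mul(36, Pow(-148, -1), Add(-31, 94)))) = Mul(34519, Add(-15143, Mul(36, Rational(-1, 148), 63))) = Mul(34519, Add(-15143, Rational(-567, 37))) = Mul(34519, Rational(-560858, 37)) = Rational(-19360257302, 37)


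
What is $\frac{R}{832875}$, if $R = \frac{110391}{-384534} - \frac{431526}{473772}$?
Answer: $- \frac{3031063663}{2107421787670875} \approx -1.4383 \cdot 10^{-6}$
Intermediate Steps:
$R = - \frac{3031063663}{2530297809}$ ($R = 110391 \left(- \frac{1}{384534}\right) - \frac{71921}{78962} = - \frac{36797}{128178} - \frac{71921}{78962} = - \frac{3031063663}{2530297809} \approx -1.1979$)
$\frac{R}{832875} = - \frac{3031063663}{2530297809 \cdot 832875} = \left(- \frac{3031063663}{2530297809}\right) \frac{1}{832875} = - \frac{3031063663}{2107421787670875}$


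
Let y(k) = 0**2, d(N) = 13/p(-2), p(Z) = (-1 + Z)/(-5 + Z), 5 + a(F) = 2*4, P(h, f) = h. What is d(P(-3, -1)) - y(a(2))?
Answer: 91/3 ≈ 30.333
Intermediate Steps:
a(F) = 3 (a(F) = -5 + 2*4 = -5 + 8 = 3)
p(Z) = (-1 + Z)/(-5 + Z)
d(N) = 91/3 (d(N) = 13/(((-1 - 2)/(-5 - 2))) = 13/((-3/(-7))) = 13/((-1/7*(-3))) = 13/(3/7) = 13*(7/3) = 91/3)
y(k) = 0
d(P(-3, -1)) - y(a(2)) = 91/3 - 1*0 = 91/3 + 0 = 91/3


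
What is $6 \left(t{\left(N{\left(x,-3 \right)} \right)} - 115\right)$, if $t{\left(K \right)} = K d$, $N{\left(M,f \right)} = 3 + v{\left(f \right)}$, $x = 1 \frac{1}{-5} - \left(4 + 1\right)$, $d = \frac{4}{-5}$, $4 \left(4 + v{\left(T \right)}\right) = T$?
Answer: $- \frac{3408}{5} \approx -681.6$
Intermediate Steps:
$v{\left(T \right)} = -4 + \frac{T}{4}$
$d = - \frac{4}{5}$ ($d = 4 \left(- \frac{1}{5}\right) = - \frac{4}{5} \approx -0.8$)
$x = - \frac{26}{5}$ ($x = 1 \left(- \frac{1}{5}\right) - 5 = - \frac{1}{5} - 5 = - \frac{26}{5} \approx -5.2$)
$N{\left(M,f \right)} = -1 + \frac{f}{4}$ ($N{\left(M,f \right)} = 3 + \left(-4 + \frac{f}{4}\right) = -1 + \frac{f}{4}$)
$t{\left(K \right)} = - \frac{4 K}{5}$ ($t{\left(K \right)} = K \left(- \frac{4}{5}\right) = - \frac{4 K}{5}$)
$6 \left(t{\left(N{\left(x,-3 \right)} \right)} - 115\right) = 6 \left(- \frac{4 \left(-1 + \frac{1}{4} \left(-3\right)\right)}{5} - 115\right) = 6 \left(- \frac{4 \left(-1 - \frac{3}{4}\right)}{5} - 115\right) = 6 \left(\left(- \frac{4}{5}\right) \left(- \frac{7}{4}\right) - 115\right) = 6 \left(\frac{7}{5} - 115\right) = 6 \left(- \frac{568}{5}\right) = - \frac{3408}{5}$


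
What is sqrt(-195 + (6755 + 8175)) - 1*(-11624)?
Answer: 11624 + sqrt(14735) ≈ 11745.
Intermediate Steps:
sqrt(-195 + (6755 + 8175)) - 1*(-11624) = sqrt(-195 + 14930) + 11624 = sqrt(14735) + 11624 = 11624 + sqrt(14735)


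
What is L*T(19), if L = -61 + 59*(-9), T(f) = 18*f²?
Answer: -3846816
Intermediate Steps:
L = -592 (L = -61 - 531 = -592)
L*T(19) = -10656*19² = -10656*361 = -592*6498 = -3846816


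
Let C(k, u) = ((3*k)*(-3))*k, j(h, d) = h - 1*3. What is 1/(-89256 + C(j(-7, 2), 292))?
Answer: -1/90156 ≈ -1.1092e-5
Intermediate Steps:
j(h, d) = -3 + h (j(h, d) = h - 3 = -3 + h)
C(k, u) = -9*k² (C(k, u) = (-9*k)*k = -9*k²)
1/(-89256 + C(j(-7, 2), 292)) = 1/(-89256 - 9*(-3 - 7)²) = 1/(-89256 - 9*(-10)²) = 1/(-89256 - 9*100) = 1/(-89256 - 900) = 1/(-90156) = -1/90156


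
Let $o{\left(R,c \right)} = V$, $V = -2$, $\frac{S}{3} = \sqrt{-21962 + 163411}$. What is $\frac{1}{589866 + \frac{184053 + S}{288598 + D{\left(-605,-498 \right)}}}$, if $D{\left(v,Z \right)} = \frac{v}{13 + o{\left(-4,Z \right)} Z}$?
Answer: $\frac{16672462179334801075981}{9834529208738712435267425520} - \frac{3231970829923 \sqrt{1169}}{9834529208738712435267425520} \approx 1.6953 \cdot 10^{-6}$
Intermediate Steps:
$S = 33 \sqrt{1169}$ ($S = 3 \sqrt{-21962 + 163411} = 3 \sqrt{141449} = 3 \cdot 11 \sqrt{1169} = 33 \sqrt{1169} \approx 1128.3$)
$o{\left(R,c \right)} = -2$
$D{\left(v,Z \right)} = \frac{v}{13 - 2 Z}$
$\frac{1}{589866 + \frac{184053 + S}{288598 + D{\left(-605,-498 \right)}}} = \frac{1}{589866 + \frac{184053 + 33 \sqrt{1169}}{288598 - \frac{605}{13 - -996}}} = \frac{1}{589866 + \frac{184053 + 33 \sqrt{1169}}{288598 - \frac{605}{13 + 996}}} = \frac{1}{589866 + \frac{184053 + 33 \sqrt{1169}}{288598 - \frac{605}{1009}}} = \frac{1}{589866 + \frac{184053 + 33 \sqrt{1169}}{\frac{291194777}{1009}}} = \frac{1}{589866 + \left(184053 + 33 \sqrt{1169}\right) \frac{1009}{291194777}} = \frac{1}{589866 + \left(\frac{185709477}{291194777} + \frac{33297 \sqrt{1169}}{291194777}\right)} = \frac{1}{\frac{171766084039359}{291194777} + \frac{33297 \sqrt{1169}}{291194777}}$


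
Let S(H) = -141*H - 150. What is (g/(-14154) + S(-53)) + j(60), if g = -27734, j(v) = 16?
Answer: 7421710/1011 ≈ 7341.0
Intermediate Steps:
S(H) = -150 - 141*H
(g/(-14154) + S(-53)) + j(60) = (-27734/(-14154) + (-150 - 141*(-53))) + 16 = (-27734*(-1/14154) + (-150 + 7473)) + 16 = (1981/1011 + 7323) + 16 = 7405534/1011 + 16 = 7421710/1011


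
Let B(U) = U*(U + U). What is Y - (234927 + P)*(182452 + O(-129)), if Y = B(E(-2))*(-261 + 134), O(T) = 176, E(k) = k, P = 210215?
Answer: -81295394192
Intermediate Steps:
B(U) = 2*U² (B(U) = U*(2*U) = 2*U²)
Y = -1016 (Y = (2*(-2)²)*(-261 + 134) = (2*4)*(-127) = 8*(-127) = -1016)
Y - (234927 + P)*(182452 + O(-129)) = -1016 - (234927 + 210215)*(182452 + 176) = -1016 - 445142*182628 = -1016 - 1*81295393176 = -1016 - 81295393176 = -81295394192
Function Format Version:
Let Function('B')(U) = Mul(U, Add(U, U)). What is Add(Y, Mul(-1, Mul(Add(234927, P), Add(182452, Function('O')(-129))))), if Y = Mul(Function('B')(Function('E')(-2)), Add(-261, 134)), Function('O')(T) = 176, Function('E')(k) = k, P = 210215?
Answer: -81295394192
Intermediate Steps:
Function('B')(U) = Mul(2, Pow(U, 2)) (Function('B')(U) = Mul(U, Mul(2, U)) = Mul(2, Pow(U, 2)))
Y = -1016 (Y = Mul(Mul(2, Pow(-2, 2)), Add(-261, 134)) = Mul(Mul(2, 4), -127) = Mul(8, -127) = -1016)
Add(Y, Mul(-1, Mul(Add(234927, P), Add(182452, Function('O')(-129))))) = Add(-1016, Mul(-1, Mul(Add(234927, 210215), Add(182452, 176)))) = Add(-1016, Mul(-1, Mul(445142, 182628))) = Add(-1016, Mul(-1, 81295393176)) = Add(-1016, -81295393176) = -81295394192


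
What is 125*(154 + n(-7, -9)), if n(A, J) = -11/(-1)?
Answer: 20625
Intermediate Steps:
n(A, J) = 11 (n(A, J) = -11*(-1) = 11)
125*(154 + n(-7, -9)) = 125*(154 + 11) = 125*165 = 20625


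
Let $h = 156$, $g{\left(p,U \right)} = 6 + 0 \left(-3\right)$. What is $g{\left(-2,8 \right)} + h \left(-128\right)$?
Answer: $-19962$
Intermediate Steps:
$g{\left(p,U \right)} = 6$ ($g{\left(p,U \right)} = 6 + 0 = 6$)
$g{\left(-2,8 \right)} + h \left(-128\right) = 6 + 156 \left(-128\right) = 6 - 19968 = -19962$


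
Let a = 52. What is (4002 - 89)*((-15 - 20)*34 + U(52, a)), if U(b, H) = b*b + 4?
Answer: 5939934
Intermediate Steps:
U(b, H) = 4 + b² (U(b, H) = b² + 4 = 4 + b²)
(4002 - 89)*((-15 - 20)*34 + U(52, a)) = (4002 - 89)*((-15 - 20)*34 + (4 + 52²)) = 3913*(-35*34 + (4 + 2704)) = 3913*(-1190 + 2708) = 3913*1518 = 5939934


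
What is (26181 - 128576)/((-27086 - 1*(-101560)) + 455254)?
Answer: -102395/529728 ≈ -0.19330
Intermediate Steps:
(26181 - 128576)/((-27086 - 1*(-101560)) + 455254) = -102395/((-27086 + 101560) + 455254) = -102395/(74474 + 455254) = -102395/529728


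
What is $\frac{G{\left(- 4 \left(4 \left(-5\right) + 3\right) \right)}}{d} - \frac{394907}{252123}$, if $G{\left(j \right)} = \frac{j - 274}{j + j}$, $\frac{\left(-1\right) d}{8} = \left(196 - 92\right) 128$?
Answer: $- \frac{2859783110627}{1825806188544} \approx -1.5663$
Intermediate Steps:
$d = -106496$ ($d = - 8 \left(196 - 92\right) 128 = - 8 \cdot 104 \cdot 128 = \left(-8\right) 13312 = -106496$)
$G{\left(j \right)} = \frac{-274 + j}{2 j}$
$\frac{G{\left(- 4 \left(4 \left(-5\right) + 3\right) \right)}}{d} - \frac{394907}{252123} = \frac{\frac{1}{2} \frac{1}{\left(-4\right) \left(4 \left(-5\right) + 3\right)} \left(-274 - 4 \left(4 \left(-5\right) + 3\right)\right)}{-106496} - \frac{394907}{252123} = \frac{-274 - 4 \left(-20 + 3\right)}{2 \left(- 4 \left(-20 + 3\right)\right)} \left(- \frac{1}{106496}\right) - \frac{394907}{252123} = \frac{-274 - -68}{2 \left(\left(-4\right) \left(-17\right)\right)} \left(- \frac{1}{106496}\right) - \frac{394907}{252123} = \frac{-274 + 68}{2 \cdot 68} \left(- \frac{1}{106496}\right) - \frac{394907}{252123} = \frac{1}{2} \cdot \frac{1}{68} \left(-206\right) \left(- \frac{1}{106496}\right) - \frac{394907}{252123} = \left(- \frac{103}{68}\right) \left(- \frac{1}{106496}\right) - \frac{394907}{252123} = \frac{103}{7241728} - \frac{394907}{252123} = - \frac{2859783110627}{1825806188544}$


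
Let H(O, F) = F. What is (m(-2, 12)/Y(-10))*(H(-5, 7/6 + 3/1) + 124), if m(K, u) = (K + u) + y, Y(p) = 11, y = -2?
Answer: 3076/33 ≈ 93.212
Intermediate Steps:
m(K, u) = -2 + K + u (m(K, u) = (K + u) - 2 = -2 + K + u)
(m(-2, 12)/Y(-10))*(H(-5, 7/6 + 3/1) + 124) = ((-2 - 2 + 12)/11)*((7/6 + 3/1) + 124) = (8*(1/11))*((7*(⅙) + 3*1) + 124) = 8*((7/6 + 3) + 124)/11 = 8*(25/6 + 124)/11 = (8/11)*(769/6) = 3076/33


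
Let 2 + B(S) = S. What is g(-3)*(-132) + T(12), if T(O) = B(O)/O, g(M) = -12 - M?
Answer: 7133/6 ≈ 1188.8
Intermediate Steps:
B(S) = -2 + S
T(O) = (-2 + O)/O
g(-3)*(-132) + T(12) = (-12 - 1*(-3))*(-132) + (-2 + 12)/12 = (-12 + 3)*(-132) + (1/12)*10 = -9*(-132) + 5/6 = 1188 + 5/6 = 7133/6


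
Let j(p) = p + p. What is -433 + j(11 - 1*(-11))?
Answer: -389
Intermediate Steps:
j(p) = 2*p
-433 + j(11 - 1*(-11)) = -433 + 2*(11 - 1*(-11)) = -433 + 2*(11 + 11) = -433 + 2*22 = -433 + 44 = -389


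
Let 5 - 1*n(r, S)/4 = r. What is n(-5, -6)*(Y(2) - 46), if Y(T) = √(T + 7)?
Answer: -1720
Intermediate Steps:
n(r, S) = 20 - 4*r
Y(T) = √(7 + T)
n(-5, -6)*(Y(2) - 46) = (20 - 4*(-5))*(√(7 + 2) - 46) = (20 + 20)*(√9 - 46) = 40*(3 - 46) = 40*(-43) = -1720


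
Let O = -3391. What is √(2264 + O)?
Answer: 7*I*√23 ≈ 33.571*I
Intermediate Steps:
√(2264 + O) = √(2264 - 3391) = √(-1127) = 7*I*√23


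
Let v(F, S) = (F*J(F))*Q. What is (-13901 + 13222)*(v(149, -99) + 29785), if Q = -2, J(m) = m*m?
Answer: 4471970727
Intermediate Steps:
J(m) = m**2
v(F, S) = -2*F**3 (v(F, S) = (F*F**2)*(-2) = F**3*(-2) = -2*F**3)
(-13901 + 13222)*(v(149, -99) + 29785) = (-13901 + 13222)*(-2*149**3 + 29785) = -679*(-2*3307949 + 29785) = -679*(-6615898 + 29785) = -679*(-6586113) = 4471970727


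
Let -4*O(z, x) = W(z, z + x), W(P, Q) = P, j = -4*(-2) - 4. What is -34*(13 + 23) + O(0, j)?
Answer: -1224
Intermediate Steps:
j = 4 (j = 8 - 4 = 4)
O(z, x) = -z/4
-34*(13 + 23) + O(0, j) = -34*(13 + 23) - 1/4*0 = -34*36 + 0 = -1224 + 0 = -1224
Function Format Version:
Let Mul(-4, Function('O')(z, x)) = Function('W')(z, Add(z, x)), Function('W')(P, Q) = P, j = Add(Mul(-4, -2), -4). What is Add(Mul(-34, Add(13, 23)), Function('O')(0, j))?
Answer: -1224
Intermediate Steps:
j = 4 (j = Add(8, -4) = 4)
Function('O')(z, x) = Mul(Rational(-1, 4), z)
Add(Mul(-34, Add(13, 23)), Function('O')(0, j)) = Add(Mul(-34, Add(13, 23)), Mul(Rational(-1, 4), 0)) = Add(Mul(-34, 36), 0) = Add(-1224, 0) = -1224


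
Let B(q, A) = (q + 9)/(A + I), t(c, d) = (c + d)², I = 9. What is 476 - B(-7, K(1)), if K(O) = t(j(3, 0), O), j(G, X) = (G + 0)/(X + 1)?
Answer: 11898/25 ≈ 475.92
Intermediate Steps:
j(G, X) = G/(1 + X)
K(O) = (3 + O)² (K(O) = (3/(1 + 0) + O)² = (3/1 + O)² = (3*1 + O)² = (3 + O)²)
B(q, A) = (9 + q)/(9 + A) (B(q, A) = (q + 9)/(A + 9) = (9 + q)/(9 + A))
476 - B(-7, K(1)) = 476 - (9 - 7)/(9 + (3 + 1)²) = 476 - 2/(9 + 4²) = 476 - 2/(9 + 16) = 476 - 2/25 = 11898/25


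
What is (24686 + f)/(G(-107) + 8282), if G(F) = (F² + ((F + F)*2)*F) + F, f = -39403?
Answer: -14717/65420 ≈ -0.22496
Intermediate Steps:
G(F) = F + 5*F² (G(F) = (F² + ((2*F)*2)*F) + F = (F² + (4*F)*F) + F = (F² + 4*F²) + F = 5*F² + F = F + 5*F²)
(24686 + f)/(G(-107) + 8282) = (24686 - 39403)/(-107*(1 + 5*(-107)) + 8282) = -14717/(-107*(1 - 535) + 8282) = -14717/(-107*(-534) + 8282) = -14717/(57138 + 8282) = -14717/65420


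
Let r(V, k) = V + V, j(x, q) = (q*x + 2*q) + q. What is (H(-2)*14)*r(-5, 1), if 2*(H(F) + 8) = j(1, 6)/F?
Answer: 1960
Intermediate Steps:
j(x, q) = 3*q + q*x (j(x, q) = (2*q + q*x) + q = 3*q + q*x)
r(V, k) = 2*V
H(F) = -8 + 12/F (H(F) = -8 + ((6*(3 + 1))/F)/2 = -8 + ((6*4)/F)/2 = -8 + (24/F)/2 = -8 + 12/F)
(H(-2)*14)*r(-5, 1) = ((-8 + 12/(-2))*14)*(2*(-5)) = ((-8 + 12*(-½))*14)*(-10) = ((-8 - 6)*14)*(-10) = -14*14*(-10) = -196*(-10) = 1960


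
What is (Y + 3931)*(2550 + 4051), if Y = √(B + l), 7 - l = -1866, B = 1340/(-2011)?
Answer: 25948531 + 6601*√7571943893/2011 ≈ 2.6234e+7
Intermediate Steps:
B = -1340/2011 (B = 1340*(-1/2011) = -1340/2011 ≈ -0.66634)
l = 1873 (l = 7 - 1*(-1866) = 7 + 1866 = 1873)
Y = √7571943893/2011 (Y = √(-1340/2011 + 1873) = √(3765263/2011) = √7571943893/2011 ≈ 43.270)
(Y + 3931)*(2550 + 4051) = (√7571943893/2011 + 3931)*(2550 + 4051) = (3931 + √7571943893/2011)*6601 = 25948531 + 6601*√7571943893/2011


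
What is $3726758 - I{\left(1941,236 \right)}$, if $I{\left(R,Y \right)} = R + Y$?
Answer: $3724581$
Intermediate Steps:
$3726758 - I{\left(1941,236 \right)} = 3726758 - \left(1941 + 236\right) = 3726758 - 2177 = 3724581$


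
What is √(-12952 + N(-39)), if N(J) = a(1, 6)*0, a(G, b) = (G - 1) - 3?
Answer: 2*I*√3238 ≈ 113.81*I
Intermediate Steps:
a(G, b) = -4 + G (a(G, b) = (-1 + G) - 3 = -4 + G)
N(J) = 0 (N(J) = (-4 + 1)*0 = -3*0 = 0)
√(-12952 + N(-39)) = √(-12952 + 0) = √(-12952) = 2*I*√3238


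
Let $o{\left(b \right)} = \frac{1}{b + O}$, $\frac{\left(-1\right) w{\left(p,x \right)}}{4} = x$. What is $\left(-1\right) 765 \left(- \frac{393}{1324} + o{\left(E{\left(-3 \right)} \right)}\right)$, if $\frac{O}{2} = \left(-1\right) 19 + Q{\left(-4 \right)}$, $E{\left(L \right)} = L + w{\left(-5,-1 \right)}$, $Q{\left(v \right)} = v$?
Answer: $\frac{323153}{1324} \approx 244.07$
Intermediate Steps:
$w{\left(p,x \right)} = - 4 x$
$E{\left(L \right)} = 4 + L$ ($E{\left(L \right)} = L - -4 = L + 4 = 4 + L$)
$O = -46$ ($O = 2 \left(\left(-1\right) 19 - 4\right) = 2 \left(-19 - 4\right) = 2 \left(-23\right) = -46$)
$o{\left(b \right)} = \frac{1}{-46 + b}$ ($o{\left(b \right)} = \frac{1}{b - 46} = \frac{1}{-46 + b}$)
$\left(-1\right) 765 \left(- \frac{393}{1324} + o{\left(E{\left(-3 \right)} \right)}\right) = \left(-1\right) 765 \left(- \frac{393}{1324} + \frac{1}{-46 + \left(4 - 3\right)}\right) = - 765 \left(\left(-393\right) \frac{1}{1324} + \frac{1}{-46 + 1}\right) = - 765 \left(- \frac{393}{1324} + \frac{1}{-45}\right) = - 765 \left(- \frac{393}{1324} - \frac{1}{45}\right) = \left(-765\right) \left(- \frac{19009}{59580}\right) = \frac{323153}{1324}$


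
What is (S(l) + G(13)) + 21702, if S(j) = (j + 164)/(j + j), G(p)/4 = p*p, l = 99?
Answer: 4431107/198 ≈ 22379.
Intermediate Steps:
G(p) = 4*p**2 (G(p) = 4*(p*p) = 4*p**2)
S(j) = (164 + j)/(2*j) (S(j) = (164 + j)/((2*j)) = (164 + j)*(1/(2*j)) = (164 + j)/(2*j))
(S(l) + G(13)) + 21702 = ((1/2)*(164 + 99)/99 + 4*13**2) + 21702 = ((1/2)*(1/99)*263 + 4*169) + 21702 = (263/198 + 676) + 21702 = 134111/198 + 21702 = 4431107/198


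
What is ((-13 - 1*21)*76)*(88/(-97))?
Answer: 227392/97 ≈ 2344.2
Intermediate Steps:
((-13 - 1*21)*76)*(88/(-97)) = ((-13 - 21)*76)*(88*(-1/97)) = -34*76*(-88/97) = -2584*(-88/97) = 227392/97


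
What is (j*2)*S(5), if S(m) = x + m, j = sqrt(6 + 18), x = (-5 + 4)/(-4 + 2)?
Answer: 22*sqrt(6) ≈ 53.889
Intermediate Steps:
x = 1/2 (x = -1/(-2) = -1*(-1/2) = 1/2 ≈ 0.50000)
j = 2*sqrt(6) (j = sqrt(24) = 2*sqrt(6) ≈ 4.8990)
S(m) = 1/2 + m
(j*2)*S(5) = ((2*sqrt(6))*2)*(1/2 + 5) = (4*sqrt(6))*(11/2) = 22*sqrt(6)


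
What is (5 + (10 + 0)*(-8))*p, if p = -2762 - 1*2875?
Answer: 422775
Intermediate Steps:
p = -5637 (p = -2762 - 2875 = -5637)
(5 + (10 + 0)*(-8))*p = (5 + (10 + 0)*(-8))*(-5637) = (5 + 10*(-8))*(-5637) = (5 - 80)*(-5637) = -75*(-5637) = 422775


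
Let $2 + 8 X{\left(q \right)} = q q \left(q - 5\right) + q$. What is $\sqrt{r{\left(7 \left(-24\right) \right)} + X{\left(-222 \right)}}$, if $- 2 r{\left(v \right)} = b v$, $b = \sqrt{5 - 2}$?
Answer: $\frac{\sqrt{-5593846 + 336 \sqrt{3}}}{2} \approx 1182.5 i$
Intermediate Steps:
$X{\left(q \right)} = - \frac{1}{4} + \frac{q}{8} + \frac{q^{2} \left(-5 + q\right)}{8}$ ($X{\left(q \right)} = - \frac{1}{4} + \frac{q q \left(q - 5\right) + q}{8} = - \frac{1}{4} + \frac{q q \left(-5 + q\right) + q}{8} = - \frac{1}{4} + \frac{q^{2} \left(-5 + q\right) + q}{8} = - \frac{1}{4} + \frac{q + q^{2} \left(-5 + q\right)}{8} = - \frac{1}{4} + \left(\frac{q}{8} + \frac{q^{2} \left(-5 + q\right)}{8}\right) = - \frac{1}{4} + \frac{q}{8} + \frac{q^{2} \left(-5 + q\right)}{8}$)
$b = \sqrt{3} \approx 1.732$
$r{\left(v \right)} = - \frac{v \sqrt{3}}{2}$ ($r{\left(v \right)} = - \frac{\sqrt{3} v}{2} = - \frac{v \sqrt{3}}{2}$)
$\sqrt{r{\left(7 \left(-24\right) \right)} + X{\left(-222 \right)}} = \sqrt{- \frac{7 \left(-24\right) \sqrt{3}}{2} + \left(- \frac{1}{4} - \frac{5 \left(-222\right)^{2}}{8} + \frac{1}{8} \left(-222\right) + \frac{\left(-222\right)^{3}}{8}\right)} = \sqrt{\left(- \frac{1}{2}\right) \left(-168\right) \sqrt{3} - \frac{2796923}{2}} = \sqrt{84 \sqrt{3} - \frac{2796923}{2}} = \sqrt{- \frac{2796923}{2} + 84 \sqrt{3}}$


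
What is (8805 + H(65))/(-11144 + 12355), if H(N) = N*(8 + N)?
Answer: 13550/1211 ≈ 11.189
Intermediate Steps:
(8805 + H(65))/(-11144 + 12355) = (8805 + 65*(8 + 65))/(-11144 + 12355) = (8805 + 65*73)/1211 = (8805 + 4745)*(1/1211) = 13550*(1/1211) = 13550/1211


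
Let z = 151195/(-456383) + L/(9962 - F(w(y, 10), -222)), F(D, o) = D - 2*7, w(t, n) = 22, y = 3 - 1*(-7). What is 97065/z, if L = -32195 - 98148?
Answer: -5581650802770/772042081 ≈ -7229.7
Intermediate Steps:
y = 10 (y = 3 + 7 = 10)
L = -130343
F(D, o) = -14 + D (F(D, o) = D - 14 = -14 + D)
z = -772042081/57504258 (z = 151195/(-456383) - 130343/(9962 - (-14 + 22)) = 151195*(-1/456383) - 130343/(9962 - 1*8) = -151195/456383 - 130343/(9962 - 8) = -151195/456383 - 130343/9954 = -772042081/57504258 ≈ -13.426)
97065/z = 97065/(-772042081/57504258) = 97065*(-57504258/772042081) = -5581650802770/772042081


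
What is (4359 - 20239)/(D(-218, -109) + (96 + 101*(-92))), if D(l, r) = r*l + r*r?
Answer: -15880/26447 ≈ -0.60045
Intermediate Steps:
D(l, r) = r² + l*r (D(l, r) = l*r + r² = r² + l*r)
(4359 - 20239)/(D(-218, -109) + (96 + 101*(-92))) = (4359 - 20239)/(-109*(-218 - 109) + (96 + 101*(-92))) = -15880/(-109*(-327) + (96 - 9292)) = -15880/(35643 - 9196) = -15880/26447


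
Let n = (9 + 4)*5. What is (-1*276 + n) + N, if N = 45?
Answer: -166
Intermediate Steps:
n = 65 (n = 13*5 = 65)
(-1*276 + n) + N = (-1*276 + 65) + 45 = (-276 + 65) + 45 = -211 + 45 = -166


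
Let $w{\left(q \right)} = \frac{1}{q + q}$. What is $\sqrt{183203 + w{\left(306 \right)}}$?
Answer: $\frac{\sqrt{1906044029}}{102} \approx 428.02$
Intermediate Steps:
$w{\left(q \right)} = \frac{1}{2 q}$
$\sqrt{183203 + w{\left(306 \right)}} = \sqrt{183203 + \frac{1}{2 \cdot 306}} = \sqrt{183203 + \frac{1}{2} \cdot \frac{1}{306}} = \sqrt{183203 + \frac{1}{612}} = \sqrt{\frac{112120237}{612}} = \frac{\sqrt{1906044029}}{102}$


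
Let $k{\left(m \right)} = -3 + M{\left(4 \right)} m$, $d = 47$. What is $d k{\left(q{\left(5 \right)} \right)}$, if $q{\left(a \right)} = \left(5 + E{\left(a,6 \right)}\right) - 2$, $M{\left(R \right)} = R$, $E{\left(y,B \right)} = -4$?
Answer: $-329$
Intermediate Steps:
$q{\left(a \right)} = -1$ ($q{\left(a \right)} = \left(5 - 4\right) - 2 = 1 - 2 = -1$)
$k{\left(m \right)} = -3 + 4 m$
$d k{\left(q{\left(5 \right)} \right)} = 47 \left(-3 + 4 \left(-1\right)\right) = 47 \left(-3 - 4\right) = 47 \left(-7\right) = -329$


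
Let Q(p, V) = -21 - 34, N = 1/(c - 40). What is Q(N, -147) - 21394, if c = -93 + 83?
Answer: -21449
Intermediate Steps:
c = -10
N = -1/50 (N = 1/(-10 - 40) = 1/(-50) = -1/50 ≈ -0.020000)
Q(p, V) = -55
Q(N, -147) - 21394 = -55 - 21394 = -21449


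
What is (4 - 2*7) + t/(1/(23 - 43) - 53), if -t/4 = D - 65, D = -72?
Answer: -21570/1061 ≈ -20.330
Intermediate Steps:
t = 548 (t = -4*(-72 - 65) = -4*(-137) = 548)
(4 - 2*7) + t/(1/(23 - 43) - 53) = (4 - 2*7) + 548/(1/(23 - 43) - 53) = (4 - 14) + 548/(1/(-20) - 53) = -10 + 548/(-1/20 - 53) = -10 + 548/(-1061/20) = -10 - 20/1061*548 = -10 - 10960/1061 = -21570/1061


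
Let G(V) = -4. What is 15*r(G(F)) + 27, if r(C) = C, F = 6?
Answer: -33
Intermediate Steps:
15*r(G(F)) + 27 = 15*(-4) + 27 = -60 + 27 = -33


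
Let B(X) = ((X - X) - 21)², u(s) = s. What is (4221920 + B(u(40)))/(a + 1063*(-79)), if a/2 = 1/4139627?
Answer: -1588999963577/31603041507 ≈ -50.280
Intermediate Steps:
a = 2/4139627 ≈ 4.8314e-7
B(X) = 441 (B(X) = (0 - 21)² = (-21)² = 441)
(4221920 + B(u(40)))/(a + 1063*(-79)) = (4221920 + 441)/(2/4139627 + 1063*(-79)) = 4222361/(2/4139627 - 83977) = 4222361/(-347633456577/4139627) = 4222361*(-4139627/347633456577) = -1588999963577/31603041507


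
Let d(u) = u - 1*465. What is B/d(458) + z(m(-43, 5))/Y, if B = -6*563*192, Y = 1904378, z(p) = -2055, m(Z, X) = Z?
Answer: 176447693049/1904378 ≈ 92654.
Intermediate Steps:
d(u) = -465 + u (d(u) = u - 465 = -465 + u)
B = -648576 (B = -3378*192 = -648576)
B/d(458) + z(m(-43, 5))/Y = -648576/(-465 + 458) - 2055/1904378 = -648576/(-7) - 2055*1/1904378 = -648576*(-⅐) - 2055/1904378 = 648576/7 - 2055/1904378 = 176447693049/1904378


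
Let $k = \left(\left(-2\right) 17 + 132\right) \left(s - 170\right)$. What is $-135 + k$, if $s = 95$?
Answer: $-7485$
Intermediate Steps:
$k = -7350$ ($k = \left(\left(-2\right) 17 + 132\right) \left(95 - 170\right) = \left(-34 + 132\right) \left(-75\right) = 98 \left(-75\right) = -7350$)
$-135 + k = -135 - 7350 = -7485$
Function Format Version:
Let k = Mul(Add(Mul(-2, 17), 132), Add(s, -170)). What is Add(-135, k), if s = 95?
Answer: -7485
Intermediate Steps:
k = -7350 (k = Mul(Add(Mul(-2, 17), 132), Add(95, -170)) = Mul(Add(-34, 132), -75) = Mul(98, -75) = -7350)
Add(-135, k) = Add(-135, -7350) = -7485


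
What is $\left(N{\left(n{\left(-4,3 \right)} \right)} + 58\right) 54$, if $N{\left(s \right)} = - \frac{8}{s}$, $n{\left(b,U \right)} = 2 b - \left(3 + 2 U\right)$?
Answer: $\frac{53676}{17} \approx 3157.4$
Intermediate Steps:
$n{\left(b,U \right)} = -3 - 2 U + 2 b$ ($n{\left(b,U \right)} = 2 b - \left(3 + 2 U\right) = -3 - 2 U + 2 b$)
$\left(N{\left(n{\left(-4,3 \right)} \right)} + 58\right) 54 = \left(- \frac{8}{-3 - 6 + 2 \left(-4\right)} + 58\right) 54 = \left(- \frac{8}{-3 - 6 - 8} + 58\right) 54 = \left(- \frac{8}{-17} + 58\right) 54 = \left(\left(-8\right) \left(- \frac{1}{17}\right) + 58\right) 54 = \left(\frac{8}{17} + 58\right) 54 = \frac{994}{17} \cdot 54 = \frac{53676}{17}$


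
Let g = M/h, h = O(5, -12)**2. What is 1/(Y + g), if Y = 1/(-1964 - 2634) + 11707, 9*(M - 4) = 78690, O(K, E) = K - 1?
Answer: 55176/676110599 ≈ 8.1608e-5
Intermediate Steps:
O(K, E) = -1 + K
M = 26242/3 (M = 4 + (1/9)*78690 = 4 + 26230/3 = 26242/3 ≈ 8747.3)
h = 16 (h = (-1 + 5)**2 = 4**2 = 16)
g = 13121/24 (g = (26242/3)/16 = (26242/3)*(1/16) = 13121/24 ≈ 546.71)
Y = 53828785/4598 (Y = 1/(-4598) + 11707 = -1/4598 + 11707 = 53828785/4598 ≈ 11707.)
1/(Y + g) = 1/(53828785/4598 + 13121/24) = 1/(676110599/55176) = 55176/676110599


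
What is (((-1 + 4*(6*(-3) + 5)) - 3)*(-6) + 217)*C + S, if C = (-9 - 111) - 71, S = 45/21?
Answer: -739346/7 ≈ -1.0562e+5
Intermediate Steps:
S = 15/7 (S = 45*(1/21) = 15/7 ≈ 2.1429)
C = -191 (C = -120 - 71 = -191)
(((-1 + 4*(6*(-3) + 5)) - 3)*(-6) + 217)*C + S = (((-1 + 4*(6*(-3) + 5)) - 3)*(-6) + 217)*(-191) + 15/7 = (((-1 + 4*(-18 + 5)) - 3)*(-6) + 217)*(-191) + 15/7 = (((-1 + 4*(-13)) - 3)*(-6) + 217)*(-191) + 15/7 = (((-1 - 52) - 3)*(-6) + 217)*(-191) + 15/7 = ((-53 - 3)*(-6) + 217)*(-191) + 15/7 = (-56*(-6) + 217)*(-191) + 15/7 = (336 + 217)*(-191) + 15/7 = 553*(-191) + 15/7 = -105623 + 15/7 = -739346/7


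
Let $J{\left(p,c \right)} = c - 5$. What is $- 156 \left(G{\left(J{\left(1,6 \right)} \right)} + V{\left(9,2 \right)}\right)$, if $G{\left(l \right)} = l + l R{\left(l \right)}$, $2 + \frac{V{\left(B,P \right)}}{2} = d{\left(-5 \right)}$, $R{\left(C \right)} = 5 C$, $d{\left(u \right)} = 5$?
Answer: $-1872$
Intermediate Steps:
$J{\left(p,c \right)} = -5 + c$ ($J{\left(p,c \right)} = c - 5 = -5 + c$)
$V{\left(B,P \right)} = 6$ ($V{\left(B,P \right)} = -4 + 2 \cdot 5 = -4 + 10 = 6$)
$G{\left(l \right)} = l + 5 l^{2}$ ($G{\left(l \right)} = l + l 5 l = l + 5 l^{2}$)
$- 156 \left(G{\left(J{\left(1,6 \right)} \right)} + V{\left(9,2 \right)}\right) = - 156 \left(\left(-5 + 6\right) \left(1 + 5 \left(-5 + 6\right)\right) + 6\right) = - 156 \left(1 \left(1 + 5 \cdot 1\right) + 6\right) = - 156 \left(1 \left(1 + 5\right) + 6\right) = - 156 \left(1 \cdot 6 + 6\right) = - 156 \left(6 + 6\right) = \left(-156\right) 12 = -1872$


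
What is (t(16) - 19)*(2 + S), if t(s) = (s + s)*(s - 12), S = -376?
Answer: -40766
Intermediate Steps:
t(s) = 2*s*(-12 + s) (t(s) = (2*s)*(-12 + s) = 2*s*(-12 + s))
(t(16) - 19)*(2 + S) = (2*16*(-12 + 16) - 19)*(2 - 376) = (2*16*4 - 19)*(-374) = (128 - 19)*(-374) = 109*(-374) = -40766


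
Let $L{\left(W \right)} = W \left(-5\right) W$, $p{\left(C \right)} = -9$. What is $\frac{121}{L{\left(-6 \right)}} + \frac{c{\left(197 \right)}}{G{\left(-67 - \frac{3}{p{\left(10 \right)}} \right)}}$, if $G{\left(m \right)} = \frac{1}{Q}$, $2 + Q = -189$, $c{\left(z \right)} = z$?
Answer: $- \frac{6772981}{180} \approx -37628.0$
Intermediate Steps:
$L{\left(W \right)} = - 5 W^{2}$ ($L{\left(W \right)} = - 5 W W = - 5 W^{2}$)
$Q = -191$ ($Q = -2 - 189 = -191$)
$G{\left(m \right)} = - \frac{1}{191}$ ($G{\left(m \right)} = \frac{1}{-191} = - \frac{1}{191}$)
$\frac{121}{L{\left(-6 \right)}} + \frac{c{\left(197 \right)}}{G{\left(-67 - \frac{3}{p{\left(10 \right)}} \right)}} = \frac{121}{\left(-5\right) \left(-6\right)^{2}} + \frac{197}{- \frac{1}{191}} = \frac{121}{\left(-5\right) 36} + 197 \left(-191\right) = \frac{121}{-180} - 37627 = 121 \left(- \frac{1}{180}\right) - 37627 = - \frac{121}{180} - 37627 = - \frac{6772981}{180}$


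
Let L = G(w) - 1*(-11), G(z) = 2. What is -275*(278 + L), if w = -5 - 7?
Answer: -80025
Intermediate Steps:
w = -12
L = 13 (L = 2 - 1*(-11) = 2 + 11 = 13)
-275*(278 + L) = -275*(278 + 13) = -275*291 = -80025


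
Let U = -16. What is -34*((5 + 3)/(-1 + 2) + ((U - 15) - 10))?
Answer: 1122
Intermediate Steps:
-34*((5 + 3)/(-1 + 2) + ((U - 15) - 10)) = -34*((5 + 3)/(-1 + 2) + ((-16 - 15) - 10)) = -34*(8/1 + (-31 - 10)) = -34*(8*1 - 41) = -34*(8 - 41) = -34*(-33) = 1122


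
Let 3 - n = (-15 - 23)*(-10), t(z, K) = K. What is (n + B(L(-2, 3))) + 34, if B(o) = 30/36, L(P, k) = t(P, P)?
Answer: -2053/6 ≈ -342.17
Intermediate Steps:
L(P, k) = P
B(o) = ⅚ (B(o) = 30*(1/36) = ⅚)
n = -377 (n = 3 - (-15 - 23)*(-10) = 3 - (-38)*(-10) = 3 - 1*380 = 3 - 380 = -377)
(n + B(L(-2, 3))) + 34 = (-377 + ⅚) + 34 = -2257/6 + 34 = -2053/6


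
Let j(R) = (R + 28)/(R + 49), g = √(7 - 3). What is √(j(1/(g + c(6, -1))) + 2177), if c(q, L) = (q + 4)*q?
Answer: 2*√558639110/1013 ≈ 46.664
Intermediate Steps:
g = 2 (g = √4 = 2)
c(q, L) = q*(4 + q) (c(q, L) = (4 + q)*q = q*(4 + q))
j(R) = (28 + R)/(49 + R)
√(j(1/(g + c(6, -1))) + 2177) = √((28 + 1/(2 + 6*(4 + 6)))/(49 + 1/(2 + 6*(4 + 6))) + 2177) = √((28 + 1/(2 + 6*10))/(49 + 1/(2 + 6*10)) + 2177) = √((28 + 1/(2 + 60))/(49 + 1/(2 + 60)) + 2177) = √((28 + 1/62)/(49 + 1/62) + 2177) = √((1737/62)/(3039/62) + 2177) = √((62/3039)*(1737/62) + 2177) = √(579/1013 + 2177) = √(2205880/1013) = 2*√558639110/1013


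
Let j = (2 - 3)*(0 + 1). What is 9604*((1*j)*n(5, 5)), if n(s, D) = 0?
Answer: 0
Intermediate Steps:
j = -1 (j = -1*1 = -1)
9604*((1*j)*n(5, 5)) = 9604*((1*(-1))*0) = 9604*(-1*0) = 9604*0 = 0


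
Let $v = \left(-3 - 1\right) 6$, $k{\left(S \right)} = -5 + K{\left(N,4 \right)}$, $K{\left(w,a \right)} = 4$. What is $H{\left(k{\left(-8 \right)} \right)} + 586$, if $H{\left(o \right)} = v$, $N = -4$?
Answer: $562$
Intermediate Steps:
$k{\left(S \right)} = -1$ ($k{\left(S \right)} = -5 + 4 = -1$)
$v = -24$ ($v = \left(-4\right) 6 = -24$)
$H{\left(o \right)} = -24$
$H{\left(k{\left(-8 \right)} \right)} + 586 = -24 + 586 = 562$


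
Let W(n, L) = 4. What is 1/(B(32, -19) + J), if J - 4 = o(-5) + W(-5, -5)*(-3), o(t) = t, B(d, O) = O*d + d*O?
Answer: -1/1229 ≈ -0.00081367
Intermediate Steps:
B(d, O) = 2*O*d (B(d, O) = O*d + O*d = 2*O*d)
J = -13 (J = 4 + (-5 + 4*(-3)) = 4 + (-5 - 12) = 4 - 17 = -13)
1/(B(32, -19) + J) = 1/(2*(-19)*32 - 13) = 1/(-1216 - 13) = 1/(-1229) = -1/1229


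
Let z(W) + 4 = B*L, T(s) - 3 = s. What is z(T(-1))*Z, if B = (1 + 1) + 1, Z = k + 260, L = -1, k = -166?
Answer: -658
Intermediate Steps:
T(s) = 3 + s
Z = 94 (Z = -166 + 260 = 94)
B = 3 (B = 2 + 1 = 3)
z(W) = -7 (z(W) = -4 + 3*(-1) = -4 - 3 = -7)
z(T(-1))*Z = -7*94 = -658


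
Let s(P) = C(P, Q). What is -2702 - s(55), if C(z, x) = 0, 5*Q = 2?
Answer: -2702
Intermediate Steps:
Q = ⅖ (Q = (⅕)*2 = ⅖ ≈ 0.40000)
s(P) = 0
-2702 - s(55) = -2702 - 1*0 = -2702 + 0 = -2702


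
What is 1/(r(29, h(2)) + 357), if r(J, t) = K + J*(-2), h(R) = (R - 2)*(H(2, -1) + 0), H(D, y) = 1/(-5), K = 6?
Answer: 1/305 ≈ 0.0032787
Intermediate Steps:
H(D, y) = -⅕
h(R) = ⅖ - R/5 (h(R) = (R - 2)*(-⅕ + 0) = (-2 + R)*(-⅕) = ⅖ - R/5)
r(J, t) = 6 - 2*J (r(J, t) = 6 + J*(-2) = 6 - 2*J)
1/(r(29, h(2)) + 357) = 1/((6 - 2*29) + 357) = 1/((6 - 58) + 357) = 1/(-52 + 357) = 1/305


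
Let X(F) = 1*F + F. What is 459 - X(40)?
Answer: 379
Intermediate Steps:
X(F) = 2*F (X(F) = F + F = 2*F)
459 - X(40) = 459 - 2*40 = 459 - 1*80 = 459 - 80 = 379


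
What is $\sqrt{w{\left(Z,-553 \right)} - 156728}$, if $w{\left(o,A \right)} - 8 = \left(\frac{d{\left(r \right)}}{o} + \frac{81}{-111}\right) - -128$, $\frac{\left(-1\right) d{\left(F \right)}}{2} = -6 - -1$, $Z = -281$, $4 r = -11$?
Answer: $\frac{i \sqrt{16927303517457}}{10397} \approx 395.72 i$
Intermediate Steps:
$r = - \frac{11}{4}$ ($r = \frac{1}{4} \left(-11\right) = - \frac{11}{4} \approx -2.75$)
$d{\left(F \right)} = 10$ ($d{\left(F \right)} = - 2 \left(-6 - -1\right) = - 2 \left(-6 + 1\right) = \left(-2\right) \left(-5\right) = 10$)
$w{\left(o,A \right)} = \frac{5005}{37} + \frac{10}{o}$ ($w{\left(o,A \right)} = 8 + \left(\left(\frac{10}{o} + \frac{81}{-111}\right) - -128\right) = 8 + \left(\left(\frac{10}{o} + 81 \left(- \frac{1}{111}\right)\right) + 128\right) = 8 + \left(\left(\frac{10}{o} - \frac{27}{37}\right) + 128\right) = 8 + \left(\left(- \frac{27}{37} + \frac{10}{o}\right) + 128\right) = 8 + \left(\frac{4709}{37} + \frac{10}{o}\right) = \frac{5005}{37} + \frac{10}{o}$)
$\sqrt{w{\left(Z,-553 \right)} - 156728} = \sqrt{\left(\frac{5005}{37} + \frac{10}{-281}\right) - 156728} = \sqrt{\left(\frac{5005}{37} + 10 \left(- \frac{1}{281}\right)\right) - 156728} = \sqrt{\left(\frac{5005}{37} - \frac{10}{281}\right) - 156728} = \sqrt{\frac{1406035}{10397} - 156728} = \sqrt{- \frac{1628094981}{10397}} = \frac{i \sqrt{16927303517457}}{10397}$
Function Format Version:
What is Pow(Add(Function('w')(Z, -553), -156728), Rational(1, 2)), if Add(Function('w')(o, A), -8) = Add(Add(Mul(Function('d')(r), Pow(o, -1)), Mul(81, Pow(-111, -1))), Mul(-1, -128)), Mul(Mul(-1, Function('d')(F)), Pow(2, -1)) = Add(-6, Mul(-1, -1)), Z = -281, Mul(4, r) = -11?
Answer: Mul(Rational(1, 10397), I, Pow(16927303517457, Rational(1, 2))) ≈ Mul(395.72, I)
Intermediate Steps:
r = Rational(-11, 4) (r = Mul(Rational(1, 4), -11) = Rational(-11, 4) ≈ -2.7500)
Function('d')(F) = 10 (Function('d')(F) = Mul(-2, Add(-6, Mul(-1, -1))) = Mul(-2, Add(-6, 1)) = Mul(-2, -5) = 10)
Function('w')(o, A) = Add(Rational(5005, 37), Mul(10, Pow(o, -1))) (Function('w')(o, A) = Add(8, Add(Add(Mul(10, Pow(o, -1)), Mul(81, Pow(-111, -1))), Mul(-1, -128))) = Add(8, Add(Add(Mul(10, Pow(o, -1)), Mul(81, Rational(-1, 111))), 128)) = Add(8, Add(Add(Mul(10, Pow(o, -1)), Rational(-27, 37)), 128)) = Add(8, Add(Add(Rational(-27, 37), Mul(10, Pow(o, -1))), 128)) = Add(8, Add(Rational(4709, 37), Mul(10, Pow(o, -1)))) = Add(Rational(5005, 37), Mul(10, Pow(o, -1))))
Pow(Add(Function('w')(Z, -553), -156728), Rational(1, 2)) = Pow(Add(Add(Rational(5005, 37), Mul(10, Pow(-281, -1))), -156728), Rational(1, 2)) = Pow(Add(Add(Rational(5005, 37), Mul(10, Rational(-1, 281))), -156728), Rational(1, 2)) = Pow(Add(Add(Rational(5005, 37), Rational(-10, 281)), -156728), Rational(1, 2)) = Pow(Add(Rational(1406035, 10397), -156728), Rational(1, 2)) = Pow(Rational(-1628094981, 10397), Rational(1, 2)) = Mul(Rational(1, 10397), I, Pow(16927303517457, Rational(1, 2)))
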